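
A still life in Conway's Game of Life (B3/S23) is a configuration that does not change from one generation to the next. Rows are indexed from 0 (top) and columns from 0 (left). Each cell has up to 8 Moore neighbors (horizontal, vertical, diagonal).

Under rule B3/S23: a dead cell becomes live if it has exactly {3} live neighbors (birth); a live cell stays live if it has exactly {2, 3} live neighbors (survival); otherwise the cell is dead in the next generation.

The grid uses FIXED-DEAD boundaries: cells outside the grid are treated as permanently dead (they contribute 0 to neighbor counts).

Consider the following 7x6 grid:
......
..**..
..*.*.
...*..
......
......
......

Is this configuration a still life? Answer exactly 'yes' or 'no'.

Compute generation 1 and compare to generation 0 (given above):
Generation 1:
......
..**..
..*.*.
...*..
......
......
......
The grids are IDENTICAL -> still life.

Answer: yes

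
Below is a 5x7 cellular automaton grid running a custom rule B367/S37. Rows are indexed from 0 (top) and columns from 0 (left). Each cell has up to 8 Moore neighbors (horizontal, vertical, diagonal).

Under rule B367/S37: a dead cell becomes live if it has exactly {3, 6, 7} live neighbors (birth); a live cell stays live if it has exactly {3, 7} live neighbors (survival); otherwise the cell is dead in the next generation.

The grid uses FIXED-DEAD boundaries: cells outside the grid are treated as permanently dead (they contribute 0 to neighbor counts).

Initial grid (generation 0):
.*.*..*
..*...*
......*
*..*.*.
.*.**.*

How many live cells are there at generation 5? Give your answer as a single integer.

Simulating step by step:
Generation 0 (given above): 13 live cells
Generation 1: 9 live cells
..*....
.....*.
.....*.
..*..**
..*.**.
Generation 2: 7 live cells
.......
.......
....**.
...*..*
...*.**
Generation 3: 2 live cells
.......
.......
.......
......*
....*..
Generation 4: 0 live cells
.......
.......
.......
.......
.......
Generation 5: 0 live cells
.......
.......
.......
.......
.......
Population at generation 5: 0

Answer: 0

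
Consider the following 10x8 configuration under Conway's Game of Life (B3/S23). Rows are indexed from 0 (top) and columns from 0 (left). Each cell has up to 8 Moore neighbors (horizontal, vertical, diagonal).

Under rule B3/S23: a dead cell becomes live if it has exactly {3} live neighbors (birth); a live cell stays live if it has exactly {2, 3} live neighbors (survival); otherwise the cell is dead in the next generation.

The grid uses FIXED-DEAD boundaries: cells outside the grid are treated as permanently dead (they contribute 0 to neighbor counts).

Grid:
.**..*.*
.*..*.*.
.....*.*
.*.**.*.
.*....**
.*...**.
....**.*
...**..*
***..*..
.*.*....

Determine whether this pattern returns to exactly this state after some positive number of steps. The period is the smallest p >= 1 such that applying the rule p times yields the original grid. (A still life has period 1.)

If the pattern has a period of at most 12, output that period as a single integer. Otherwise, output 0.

Simulating and comparing each generation to the original:
Gen 0 (original, given above): 31 live cells
Gen 1: 27 live cells, differs from original
Gen 2: 23 live cells, differs from original
Gen 3: 14 live cells, differs from original
Gen 4: 14 live cells, differs from original
Gen 5: 16 live cells, differs from original
Gen 6: 19 live cells, differs from original
Gen 7: 14 live cells, differs from original
Gen 8: 12 live cells, differs from original
Gen 9: 14 live cells, differs from original
Gen 10: 12 live cells, differs from original
Gen 11: 13 live cells, differs from original
Gen 12: 14 live cells, differs from original
No period found within 12 steps.

Answer: 0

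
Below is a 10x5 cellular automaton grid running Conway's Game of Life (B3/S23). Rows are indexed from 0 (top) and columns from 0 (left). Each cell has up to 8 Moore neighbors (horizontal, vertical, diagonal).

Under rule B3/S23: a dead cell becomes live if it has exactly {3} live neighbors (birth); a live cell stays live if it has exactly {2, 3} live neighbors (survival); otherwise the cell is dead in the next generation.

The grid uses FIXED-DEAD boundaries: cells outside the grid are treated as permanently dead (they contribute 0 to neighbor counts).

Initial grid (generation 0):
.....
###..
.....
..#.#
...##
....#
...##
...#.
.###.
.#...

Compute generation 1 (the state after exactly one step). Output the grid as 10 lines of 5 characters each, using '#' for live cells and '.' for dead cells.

Simulating step by step:
Generation 0 (given above): 15 live cells
Generation 1: 11 live cells
(generation 1 grid is the final answer)

Answer: .#...
.#...
..##.
....#
....#
.....
...##
.....
.#.#.
.#...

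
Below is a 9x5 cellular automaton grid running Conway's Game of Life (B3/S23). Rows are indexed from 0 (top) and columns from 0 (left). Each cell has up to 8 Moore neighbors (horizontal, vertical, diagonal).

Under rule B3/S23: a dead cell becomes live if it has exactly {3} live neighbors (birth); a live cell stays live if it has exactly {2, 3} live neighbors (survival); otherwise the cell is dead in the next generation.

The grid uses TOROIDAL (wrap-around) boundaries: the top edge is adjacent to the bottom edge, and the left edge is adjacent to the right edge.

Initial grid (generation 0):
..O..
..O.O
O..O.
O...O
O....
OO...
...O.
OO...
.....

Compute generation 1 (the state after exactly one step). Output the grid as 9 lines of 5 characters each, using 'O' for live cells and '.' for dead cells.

Simulating step by step:
Generation 0 (given above): 13 live cells
Generation 1: 15 live cells
(generation 1 grid is the final answer)

Answer: ...O.
.OO.O
OO.O.
OO...
.....
OO..O
..O.O
.....
.O...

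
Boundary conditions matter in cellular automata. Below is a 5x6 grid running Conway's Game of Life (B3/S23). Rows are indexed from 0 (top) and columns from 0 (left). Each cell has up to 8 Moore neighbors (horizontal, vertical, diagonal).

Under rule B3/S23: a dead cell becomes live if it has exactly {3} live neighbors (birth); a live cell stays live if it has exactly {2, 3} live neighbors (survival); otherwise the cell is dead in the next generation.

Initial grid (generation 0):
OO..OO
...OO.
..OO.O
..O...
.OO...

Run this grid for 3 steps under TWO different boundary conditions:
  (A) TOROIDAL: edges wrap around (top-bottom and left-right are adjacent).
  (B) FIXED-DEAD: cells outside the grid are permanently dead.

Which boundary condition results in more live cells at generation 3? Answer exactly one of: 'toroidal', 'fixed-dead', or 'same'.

Answer: toroidal

Derivation:
Under TOROIDAL boundary, generation 3:
.....O
.OOO.O
.O.O..
.O.OO.
.O...O
Population = 12

Under FIXED-DEAD boundary, generation 3:
....O.
...OO.
.O....
......
......
Population = 4

Comparison: toroidal=12, fixed-dead=4 -> toroidal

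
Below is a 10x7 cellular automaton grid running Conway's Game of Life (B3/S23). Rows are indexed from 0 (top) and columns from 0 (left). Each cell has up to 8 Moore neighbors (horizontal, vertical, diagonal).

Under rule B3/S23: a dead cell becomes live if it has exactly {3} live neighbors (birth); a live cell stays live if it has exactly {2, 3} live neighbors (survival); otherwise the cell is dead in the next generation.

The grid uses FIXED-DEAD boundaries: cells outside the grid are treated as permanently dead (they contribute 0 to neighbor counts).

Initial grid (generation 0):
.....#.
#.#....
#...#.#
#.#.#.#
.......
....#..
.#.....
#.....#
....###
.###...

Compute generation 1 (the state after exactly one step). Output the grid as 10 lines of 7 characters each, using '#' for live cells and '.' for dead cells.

Answer: .......
.#...#.
#......
.#.#...
...#.#.
.......
.......
......#
.######
..####.

Derivation:
Simulating step by step:
Generation 0 (given above): 20 live cells
Generation 1: 18 live cells
(generation 1 grid is the final answer)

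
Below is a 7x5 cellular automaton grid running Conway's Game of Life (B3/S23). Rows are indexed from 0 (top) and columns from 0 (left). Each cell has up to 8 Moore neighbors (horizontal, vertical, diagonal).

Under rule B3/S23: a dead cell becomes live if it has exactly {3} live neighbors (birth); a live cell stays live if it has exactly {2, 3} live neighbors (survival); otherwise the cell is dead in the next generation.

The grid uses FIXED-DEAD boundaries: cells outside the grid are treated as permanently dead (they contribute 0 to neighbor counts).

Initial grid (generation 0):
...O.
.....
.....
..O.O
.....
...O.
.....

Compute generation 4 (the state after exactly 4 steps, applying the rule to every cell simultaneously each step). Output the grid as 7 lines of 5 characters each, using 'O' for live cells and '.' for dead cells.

Simulating step by step:
Generation 0 (given above): 4 live cells
Generation 1: 1 live cells
.....
.....
.....
.....
...O.
.....
.....
Generation 2: 0 live cells
.....
.....
.....
.....
.....
.....
.....
Generation 3: 0 live cells
.....
.....
.....
.....
.....
.....
.....
Generation 4: 0 live cells
(generation 4 grid is the final answer)

Answer: .....
.....
.....
.....
.....
.....
.....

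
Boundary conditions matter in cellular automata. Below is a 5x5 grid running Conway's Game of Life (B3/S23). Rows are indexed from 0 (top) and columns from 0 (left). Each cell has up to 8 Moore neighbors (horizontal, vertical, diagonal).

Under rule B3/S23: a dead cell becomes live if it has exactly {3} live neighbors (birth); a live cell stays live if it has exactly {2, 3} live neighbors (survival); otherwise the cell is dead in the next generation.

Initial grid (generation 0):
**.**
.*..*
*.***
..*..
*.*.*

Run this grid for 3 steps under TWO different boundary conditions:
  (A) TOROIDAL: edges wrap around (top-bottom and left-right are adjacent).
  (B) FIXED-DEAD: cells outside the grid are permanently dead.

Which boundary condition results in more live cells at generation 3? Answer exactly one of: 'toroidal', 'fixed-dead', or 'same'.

Answer: fixed-dead

Derivation:
Under TOROIDAL boundary, generation 3:
.....
.....
..*..
..*..
.....
Population = 2

Under FIXED-DEAD boundary, generation 3:
..**.
..**.
...*.
.**..
.***.
Population = 10

Comparison: toroidal=2, fixed-dead=10 -> fixed-dead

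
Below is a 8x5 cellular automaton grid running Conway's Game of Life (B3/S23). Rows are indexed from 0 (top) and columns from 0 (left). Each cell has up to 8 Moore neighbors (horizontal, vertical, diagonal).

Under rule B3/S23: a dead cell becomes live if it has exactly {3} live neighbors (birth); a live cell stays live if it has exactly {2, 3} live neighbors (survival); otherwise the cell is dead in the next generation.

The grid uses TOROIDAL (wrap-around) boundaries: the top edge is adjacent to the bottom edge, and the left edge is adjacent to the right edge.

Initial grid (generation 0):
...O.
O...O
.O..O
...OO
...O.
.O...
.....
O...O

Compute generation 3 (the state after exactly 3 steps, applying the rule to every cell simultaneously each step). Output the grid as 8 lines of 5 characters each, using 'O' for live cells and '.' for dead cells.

Answer: O..O.
OO.OO
....O
...O.
.....
OOOOO
...OO
....O

Derivation:
Simulating step by step:
Generation 0 (given above): 11 live cells
Generation 1: 13 live cells
...O.
O..OO
.....
O.OOO
..OOO
.....
O....
....O
Generation 2: 15 live cells
O..O.
...OO
.OO..
OOO..
OOO..
...OO
.....
....O
Generation 3: 16 live cells
(generation 3 grid is the final answer)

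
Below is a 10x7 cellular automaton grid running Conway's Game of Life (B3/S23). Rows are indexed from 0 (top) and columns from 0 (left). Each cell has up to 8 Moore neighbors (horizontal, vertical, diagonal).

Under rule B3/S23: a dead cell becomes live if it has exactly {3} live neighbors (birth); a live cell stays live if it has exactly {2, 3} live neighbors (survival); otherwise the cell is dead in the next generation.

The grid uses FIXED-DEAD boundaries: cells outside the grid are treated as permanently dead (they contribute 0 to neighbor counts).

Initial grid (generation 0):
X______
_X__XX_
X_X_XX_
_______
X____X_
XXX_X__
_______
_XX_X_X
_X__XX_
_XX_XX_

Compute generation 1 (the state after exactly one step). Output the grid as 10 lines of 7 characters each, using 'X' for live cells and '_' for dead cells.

Answer: _______
XX_XXX_
_X_XXX_
_X__XX_
X______
XX_____
X____X_
_XXXX__
X_____X
_XXXXX_

Derivation:
Simulating step by step:
Generation 0 (given above): 25 live cells
Generation 1: 28 live cells
(generation 1 grid is the final answer)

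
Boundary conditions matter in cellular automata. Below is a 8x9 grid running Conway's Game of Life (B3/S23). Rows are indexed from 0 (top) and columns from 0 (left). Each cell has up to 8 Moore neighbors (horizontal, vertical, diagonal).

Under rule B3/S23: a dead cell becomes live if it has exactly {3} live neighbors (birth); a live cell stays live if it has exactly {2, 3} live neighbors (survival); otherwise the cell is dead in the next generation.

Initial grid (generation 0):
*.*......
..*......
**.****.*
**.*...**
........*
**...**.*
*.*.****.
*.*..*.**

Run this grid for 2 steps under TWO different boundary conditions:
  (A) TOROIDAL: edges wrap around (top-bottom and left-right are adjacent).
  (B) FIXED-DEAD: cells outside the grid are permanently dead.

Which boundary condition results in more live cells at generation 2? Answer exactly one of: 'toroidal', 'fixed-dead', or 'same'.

Under TOROIDAL boundary, generation 2:
*.*...*..
.**...*..
.......*.
...*...*.
.****.*..
.*..**...
..*......
.....*..*
Population = 20

Under FIXED-DEAD boundary, generation 2:
.*.......
*.*...*..
*........
**.*....*
..***.*.*
*...**.*.
*.*....**
..*..*...
Population = 24

Comparison: toroidal=20, fixed-dead=24 -> fixed-dead

Answer: fixed-dead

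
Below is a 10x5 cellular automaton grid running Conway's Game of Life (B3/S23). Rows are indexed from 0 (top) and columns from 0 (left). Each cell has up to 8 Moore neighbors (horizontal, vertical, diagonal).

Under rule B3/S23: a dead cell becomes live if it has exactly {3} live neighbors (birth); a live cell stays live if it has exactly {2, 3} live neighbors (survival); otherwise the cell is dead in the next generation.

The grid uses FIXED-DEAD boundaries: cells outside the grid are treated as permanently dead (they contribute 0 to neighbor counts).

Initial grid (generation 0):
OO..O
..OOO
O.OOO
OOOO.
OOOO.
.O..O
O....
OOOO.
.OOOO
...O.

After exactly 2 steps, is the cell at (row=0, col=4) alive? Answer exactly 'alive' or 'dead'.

Answer: dead

Derivation:
Simulating step by step:
Generation 0 (given above): 30 live cells
Generation 1: 15 live cells
.OO.O
O....
O....
.....
....O
...O.
O..O.
O...O
O...O
...OO
Generation 2: 13 live cells
.O...
O....
.....
.....
.....
...OO
...OO
OO.OO
....O
...OO

Cell (0,4) at generation 2: 0 -> dead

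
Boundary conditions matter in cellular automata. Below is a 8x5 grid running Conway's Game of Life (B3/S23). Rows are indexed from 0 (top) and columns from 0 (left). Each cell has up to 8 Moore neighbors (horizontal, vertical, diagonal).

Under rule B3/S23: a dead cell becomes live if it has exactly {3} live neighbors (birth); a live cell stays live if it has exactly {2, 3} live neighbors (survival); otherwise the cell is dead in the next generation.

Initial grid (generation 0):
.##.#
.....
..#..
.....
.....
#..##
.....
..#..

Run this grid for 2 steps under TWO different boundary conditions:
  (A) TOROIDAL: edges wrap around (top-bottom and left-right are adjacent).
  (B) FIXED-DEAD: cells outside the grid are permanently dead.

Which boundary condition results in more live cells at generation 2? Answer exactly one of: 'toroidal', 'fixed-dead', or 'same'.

Under TOROIDAL boundary, generation 2:
#...#
.#.#.
..#..
.....
.....
#...#
#...#
##...
Population = 11

Under FIXED-DEAD boundary, generation 2:
..#..
..#..
..#..
.....
.....
.....
.....
.....
Population = 3

Comparison: toroidal=11, fixed-dead=3 -> toroidal

Answer: toroidal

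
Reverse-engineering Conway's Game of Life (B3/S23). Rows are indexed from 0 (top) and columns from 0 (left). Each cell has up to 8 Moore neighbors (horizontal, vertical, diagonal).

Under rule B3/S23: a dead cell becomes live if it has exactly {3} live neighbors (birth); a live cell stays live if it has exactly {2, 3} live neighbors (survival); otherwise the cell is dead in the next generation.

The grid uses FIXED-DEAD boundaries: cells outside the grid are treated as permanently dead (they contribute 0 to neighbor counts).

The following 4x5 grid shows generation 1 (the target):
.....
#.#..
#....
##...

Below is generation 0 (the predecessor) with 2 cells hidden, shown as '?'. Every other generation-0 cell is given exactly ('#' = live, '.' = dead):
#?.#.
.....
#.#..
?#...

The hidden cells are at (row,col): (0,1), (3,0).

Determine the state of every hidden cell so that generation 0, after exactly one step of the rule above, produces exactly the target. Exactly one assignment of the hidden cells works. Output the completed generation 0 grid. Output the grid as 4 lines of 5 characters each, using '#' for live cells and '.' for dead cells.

Hidden generation-0 cells (in order): (0,1), (3,0).
A hidden cell only influences target cells in its own 3x3 neighborhood. Try each of the 2^2 = 4 assignments, step the completed generation 0 forward once under B3/S23, and compare with the target:
  (0,1)=. (3,0)=. -> step gives (1,0)='.' but target has '#' -> reject
  (0,1)=. (3,0)=# -> step gives (1,0)='.' but target has '#' -> reject
  (0,1)=# (3,0)=. -> step gives (2,0)='.' but target has '#' -> reject
  (0,1)=# (3,0)=# -> step reproduces the target at every cell -> ACCEPT
Unique solution: (0,1)=live, (3,0)=live.
Check: live-neighbor counts of every cell in the completed generation 0:
11201
34321
24110
23210
Applying B3/S23 to generation 0 with these counts gives:
.....
#.#..
#....
##...
which matches the target exactly.

Answer: ##.#.
.....
#.#..
##...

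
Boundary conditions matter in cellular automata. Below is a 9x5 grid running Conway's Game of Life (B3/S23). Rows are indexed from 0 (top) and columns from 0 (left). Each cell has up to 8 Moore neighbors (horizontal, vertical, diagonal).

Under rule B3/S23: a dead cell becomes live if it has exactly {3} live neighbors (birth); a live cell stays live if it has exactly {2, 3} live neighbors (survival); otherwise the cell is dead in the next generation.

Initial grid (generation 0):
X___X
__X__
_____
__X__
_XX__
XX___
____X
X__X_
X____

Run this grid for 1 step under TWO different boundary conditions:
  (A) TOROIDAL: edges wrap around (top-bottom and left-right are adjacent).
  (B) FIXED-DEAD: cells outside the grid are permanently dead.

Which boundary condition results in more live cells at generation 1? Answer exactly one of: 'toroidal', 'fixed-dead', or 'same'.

Answer: toroidal

Derivation:
Under TOROIDAL boundary, generation 1:
XX__X
_____
_____
_XX__
X_X__
XXX__
_X__X
X____
XX___
Population = 15

Under FIXED-DEAD boundary, generation 1:
_____
_____
_____
_XX__
X_X__
XXX__
XX___
_____
_____
Population = 9

Comparison: toroidal=15, fixed-dead=9 -> toroidal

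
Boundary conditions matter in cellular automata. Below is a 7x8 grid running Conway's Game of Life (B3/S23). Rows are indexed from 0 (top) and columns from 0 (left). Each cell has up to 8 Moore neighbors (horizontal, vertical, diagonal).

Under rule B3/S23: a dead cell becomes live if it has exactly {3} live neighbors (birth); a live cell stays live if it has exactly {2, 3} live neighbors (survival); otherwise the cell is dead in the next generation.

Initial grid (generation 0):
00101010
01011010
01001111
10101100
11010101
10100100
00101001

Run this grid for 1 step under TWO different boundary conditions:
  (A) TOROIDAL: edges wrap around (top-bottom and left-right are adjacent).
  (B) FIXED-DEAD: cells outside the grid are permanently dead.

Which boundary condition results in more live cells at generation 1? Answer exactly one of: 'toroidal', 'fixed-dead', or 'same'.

Answer: toroidal

Derivation:
Under TOROIDAL boundary, generation 1:
01101011
11000000
01000001
00100000
00010101
00100100
00101011
Population = 19

Under FIXED-DEAD boundary, generation 1:
00101000
01000000
11000001
10100001
10010100
10100100
01010000
Population = 17

Comparison: toroidal=19, fixed-dead=17 -> toroidal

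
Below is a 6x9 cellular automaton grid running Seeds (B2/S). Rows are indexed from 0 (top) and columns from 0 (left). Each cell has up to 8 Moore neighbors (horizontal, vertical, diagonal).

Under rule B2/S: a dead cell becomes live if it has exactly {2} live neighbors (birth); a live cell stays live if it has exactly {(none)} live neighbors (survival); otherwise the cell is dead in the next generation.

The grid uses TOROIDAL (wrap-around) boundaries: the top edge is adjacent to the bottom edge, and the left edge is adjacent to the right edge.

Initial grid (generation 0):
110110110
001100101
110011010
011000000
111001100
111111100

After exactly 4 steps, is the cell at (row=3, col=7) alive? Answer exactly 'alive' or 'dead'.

Simulating step by step:
Generation 0 (given above): 29 live cells
Generation 1: 3 live cells
000000000
000000000
000000000
000000010
000000011
000000000
Generation 2: 4 live cells
000000000
000000000
000000000
000000100
000000100
000000011
Generation 3: 7 live cells
000000011
000000000
000000000
000001010
000001001
000000100
Generation 4: 9 live cells
000000100
000000011
000000100
000010001
000010000
100001000

Cell (3,7) at generation 4: 0 -> dead

Answer: dead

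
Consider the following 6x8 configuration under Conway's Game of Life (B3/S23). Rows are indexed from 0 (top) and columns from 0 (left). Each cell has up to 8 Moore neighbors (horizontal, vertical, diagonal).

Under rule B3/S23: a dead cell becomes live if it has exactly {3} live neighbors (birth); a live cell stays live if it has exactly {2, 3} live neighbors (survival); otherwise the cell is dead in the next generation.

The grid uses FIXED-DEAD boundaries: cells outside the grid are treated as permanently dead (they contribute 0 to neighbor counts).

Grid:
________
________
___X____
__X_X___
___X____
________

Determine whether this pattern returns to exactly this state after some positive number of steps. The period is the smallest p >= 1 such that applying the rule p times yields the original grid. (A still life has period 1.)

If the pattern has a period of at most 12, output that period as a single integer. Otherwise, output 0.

Answer: 1

Derivation:
Simulating and comparing each generation to the original:
Gen 0 (original, given above): 4 live cells
Gen 1: 4 live cells, MATCHES original -> period = 1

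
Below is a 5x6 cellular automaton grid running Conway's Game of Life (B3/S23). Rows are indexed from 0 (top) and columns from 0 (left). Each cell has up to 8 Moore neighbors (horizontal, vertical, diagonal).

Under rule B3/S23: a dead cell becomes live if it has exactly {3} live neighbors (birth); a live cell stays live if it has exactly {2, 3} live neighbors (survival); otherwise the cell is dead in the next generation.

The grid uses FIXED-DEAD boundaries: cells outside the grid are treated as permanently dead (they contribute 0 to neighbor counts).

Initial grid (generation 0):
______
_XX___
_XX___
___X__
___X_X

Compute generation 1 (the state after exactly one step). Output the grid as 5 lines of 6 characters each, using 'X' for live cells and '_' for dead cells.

Simulating step by step:
Generation 0 (given above): 7 live cells
Generation 1: 7 live cells
(generation 1 grid is the final answer)

Answer: ______
_XX___
_X_X__
___XX_
____X_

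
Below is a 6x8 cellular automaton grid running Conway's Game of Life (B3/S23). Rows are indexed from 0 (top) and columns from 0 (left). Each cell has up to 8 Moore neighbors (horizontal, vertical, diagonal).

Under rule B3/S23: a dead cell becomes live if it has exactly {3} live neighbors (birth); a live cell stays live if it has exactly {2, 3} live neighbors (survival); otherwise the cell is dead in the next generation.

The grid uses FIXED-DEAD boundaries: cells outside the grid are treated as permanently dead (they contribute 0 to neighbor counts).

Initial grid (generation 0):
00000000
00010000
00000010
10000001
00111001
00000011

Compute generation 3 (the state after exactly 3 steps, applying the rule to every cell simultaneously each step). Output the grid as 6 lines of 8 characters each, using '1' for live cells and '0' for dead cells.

Answer: 00000000
00000000
00000000
00010000
00010100
00010000

Derivation:
Simulating step by step:
Generation 0 (given above): 10 live cells
Generation 1: 8 live cells
00000000
00000000
00000000
00010011
00010001
00010011
Generation 2: 7 live cells
00000000
00000000
00000000
00000011
00111000
00000011
Generation 3: 4 live cells
(generation 3 grid is the final answer)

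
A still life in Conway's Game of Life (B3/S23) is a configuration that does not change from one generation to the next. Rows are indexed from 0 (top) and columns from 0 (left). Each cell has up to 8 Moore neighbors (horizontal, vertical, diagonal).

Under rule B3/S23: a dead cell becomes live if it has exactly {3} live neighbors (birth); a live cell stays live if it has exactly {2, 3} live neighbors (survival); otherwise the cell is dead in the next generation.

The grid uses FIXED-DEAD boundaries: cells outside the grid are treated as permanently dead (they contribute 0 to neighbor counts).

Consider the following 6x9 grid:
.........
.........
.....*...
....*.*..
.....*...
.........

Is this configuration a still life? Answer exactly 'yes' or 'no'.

Compute generation 1 and compare to generation 0 (given above):
Generation 1:
.........
.........
.....*...
....*.*..
.....*...
.........
The grids are IDENTICAL -> still life.

Answer: yes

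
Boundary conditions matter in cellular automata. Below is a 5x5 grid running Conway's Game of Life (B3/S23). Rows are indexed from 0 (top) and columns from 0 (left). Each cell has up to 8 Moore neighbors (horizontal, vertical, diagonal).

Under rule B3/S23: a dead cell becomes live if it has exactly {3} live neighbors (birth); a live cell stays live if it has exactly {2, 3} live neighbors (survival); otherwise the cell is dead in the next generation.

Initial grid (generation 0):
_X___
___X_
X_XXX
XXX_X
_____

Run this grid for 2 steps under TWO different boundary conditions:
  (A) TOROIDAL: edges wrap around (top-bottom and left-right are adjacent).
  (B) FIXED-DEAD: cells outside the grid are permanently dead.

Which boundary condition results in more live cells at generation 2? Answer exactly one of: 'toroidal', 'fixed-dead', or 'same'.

Answer: fixed-dead

Derivation:
Under TOROIDAL boundary, generation 2:
_XX__
_____
_XX__
_____
_____
Population = 4

Under FIXED-DEAD boundary, generation 2:
_____
___XX
X_X_X
X__X_
_X___
Population = 8

Comparison: toroidal=4, fixed-dead=8 -> fixed-dead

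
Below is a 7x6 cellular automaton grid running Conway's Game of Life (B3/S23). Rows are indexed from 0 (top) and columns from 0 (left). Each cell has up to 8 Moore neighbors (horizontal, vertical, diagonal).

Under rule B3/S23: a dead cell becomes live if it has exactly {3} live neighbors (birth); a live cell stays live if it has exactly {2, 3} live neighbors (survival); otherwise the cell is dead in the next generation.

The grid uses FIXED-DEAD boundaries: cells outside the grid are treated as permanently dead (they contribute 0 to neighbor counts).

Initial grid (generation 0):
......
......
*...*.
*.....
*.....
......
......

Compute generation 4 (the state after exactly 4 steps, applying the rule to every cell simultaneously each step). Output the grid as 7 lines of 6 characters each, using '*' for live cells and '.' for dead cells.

Answer: ......
......
......
......
......
......
......

Derivation:
Simulating step by step:
Generation 0 (given above): 4 live cells
Generation 1: 2 live cells
......
......
......
**....
......
......
......
Generation 2: 0 live cells
......
......
......
......
......
......
......
Generation 3: 0 live cells
......
......
......
......
......
......
......
Generation 4: 0 live cells
(generation 4 grid is the final answer)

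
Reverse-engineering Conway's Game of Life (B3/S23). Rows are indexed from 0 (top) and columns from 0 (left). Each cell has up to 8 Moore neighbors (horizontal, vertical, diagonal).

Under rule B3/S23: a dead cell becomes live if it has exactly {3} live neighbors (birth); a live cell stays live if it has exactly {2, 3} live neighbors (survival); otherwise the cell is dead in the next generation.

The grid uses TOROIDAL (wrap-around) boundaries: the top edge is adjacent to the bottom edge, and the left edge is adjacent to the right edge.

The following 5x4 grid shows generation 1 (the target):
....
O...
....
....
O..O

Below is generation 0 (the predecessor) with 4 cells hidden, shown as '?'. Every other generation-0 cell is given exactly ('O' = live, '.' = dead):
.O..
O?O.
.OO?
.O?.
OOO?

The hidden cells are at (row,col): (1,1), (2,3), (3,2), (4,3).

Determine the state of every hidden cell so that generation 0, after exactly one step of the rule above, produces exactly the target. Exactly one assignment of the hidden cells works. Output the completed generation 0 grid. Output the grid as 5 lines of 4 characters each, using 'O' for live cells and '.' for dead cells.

Hidden generation-0 cells (in order): (1,1), (2,3), (3,2), (4,3).
A hidden cell only influences target cells in its own 3x3 neighborhood. Try each of the 2^4 = 16 assignments, step the completed generation 0 forward once under B3/S23, and compare with the target:
  (1,1)=. (2,3)=. (3,2)=. (4,3)=. -> step gives (1,2)='O' but target has '.' -> reject
  (1,1)=. (2,3)=. (3,2)=. (4,3)=O -> step gives (1,2)='O' but target has '.' -> reject
  (1,1)=. (2,3)=. (3,2)=O (4,3)=. -> step gives (1,2)='O' but target has '.' -> reject
  (1,1)=. (2,3)=. (3,2)=O (4,3)=O -> step gives (1,2)='O' but target has '.' -> reject
  (1,1)=. (2,3)=O (3,2)=. (4,3)=. -> step gives (2,3)='O' but target has '.' -> reject
  (1,1)=. (2,3)=O (3,2)=. (4,3)=O -> step gives (2,3)='O' but target has '.' -> reject
  (1,1)=. (2,3)=O (3,2)=O (4,3)=. -> step reproduces the target at every cell -> ACCEPT
  (1,1)=. (2,3)=O (3,2)=O (4,3)=O -> step gives (4,0)='.' but target has 'O' -> reject
  (1,1)=O (2,3)=. (3,2)=. (4,3)=. -> step gives (1,3)='O' but target has '.' -> reject
  (1,1)=O (2,3)=. (3,2)=. (4,3)=O -> step gives (1,3)='O' but target has '.' -> reject
  (1,1)=O (2,3)=. (3,2)=O (4,3)=. -> step gives (1,3)='O' but target has '.' -> reject
  (1,1)=O (2,3)=. (3,2)=O (4,3)=O -> step gives (1,3)='O' but target has '.' -> reject
  (1,1)=O (2,3)=O (3,2)=. (4,3)=. -> step gives (1,0)='.' but target has 'O' -> reject
  (1,1)=O (2,3)=O (3,2)=. (4,3)=O -> step gives (1,0)='.' but target has 'O' -> reject
  (1,1)=O (2,3)=O (3,2)=O (4,3)=. -> step gives (1,0)='.' but target has 'O' -> reject
  (1,1)=O (2,3)=O (3,2)=O (4,3)=O -> step gives (1,0)='.' but target has 'O' -> reject
Unique solution: (1,1)=dead, (2,3)=live, (3,2)=live, (4,3)=dead.
Check: live-neighbor counts of every cell in the completed generation 0:
4544
3544
4554
5665
3543
Applying B3/S23 to generation 0 with these counts gives:
....
O...
....
....
O..O
which matches the target exactly.

Answer: .O..
O.O.
.OOO
.OO.
OOO.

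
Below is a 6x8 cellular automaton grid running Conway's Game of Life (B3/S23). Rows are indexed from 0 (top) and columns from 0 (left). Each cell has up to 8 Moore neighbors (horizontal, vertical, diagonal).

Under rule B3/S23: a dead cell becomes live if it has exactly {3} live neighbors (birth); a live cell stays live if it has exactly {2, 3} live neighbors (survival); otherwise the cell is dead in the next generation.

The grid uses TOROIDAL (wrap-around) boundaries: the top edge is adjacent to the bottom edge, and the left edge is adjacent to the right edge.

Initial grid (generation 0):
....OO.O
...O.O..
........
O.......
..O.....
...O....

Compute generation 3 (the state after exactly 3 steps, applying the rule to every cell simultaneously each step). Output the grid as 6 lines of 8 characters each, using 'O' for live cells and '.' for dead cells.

Answer: ...O..O.
....OOO.
.....O..
........
....O...
...OOO..

Derivation:
Simulating step by step:
Generation 0 (given above): 8 live cells
Generation 1: 7 live cells
...O.OO.
.....OO.
........
........
........
...OO...
Generation 2: 8 live cells
...O..O.
....OOO.
........
........
........
...OOO..
Generation 3: 10 live cells
(generation 3 grid is the final answer)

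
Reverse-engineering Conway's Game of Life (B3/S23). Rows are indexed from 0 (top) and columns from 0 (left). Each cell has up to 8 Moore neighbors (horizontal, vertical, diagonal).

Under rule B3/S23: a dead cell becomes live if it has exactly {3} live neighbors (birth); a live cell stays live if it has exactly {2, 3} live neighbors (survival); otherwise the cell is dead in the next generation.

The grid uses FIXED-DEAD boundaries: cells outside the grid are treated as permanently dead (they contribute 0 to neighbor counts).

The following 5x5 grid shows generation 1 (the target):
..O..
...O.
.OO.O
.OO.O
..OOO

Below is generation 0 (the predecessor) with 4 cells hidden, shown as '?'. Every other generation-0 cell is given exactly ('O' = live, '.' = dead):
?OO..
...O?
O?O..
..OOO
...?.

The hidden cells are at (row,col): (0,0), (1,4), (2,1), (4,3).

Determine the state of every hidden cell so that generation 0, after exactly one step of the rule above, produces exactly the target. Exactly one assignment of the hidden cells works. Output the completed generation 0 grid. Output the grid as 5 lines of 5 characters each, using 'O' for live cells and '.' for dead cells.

Answer: .OO..
...O.
O.O..
..OOO
...O.

Derivation:
Hidden generation-0 cells (in order): (0,0), (1,4), (2,1), (4,3).
A hidden cell only influences target cells in its own 3x3 neighborhood. Try each of the 2^4 = 16 assignments, step the completed generation 0 forward once under B3/S23, and compare with the target:
  (0,0)=. (1,4)=. (2,1)=. (4,3)=. -> step gives (3,3)='O' but target has '.' -> reject
  (0,0)=. (1,4)=. (2,1)=. (4,3)=O -> step reproduces the target at every cell -> ACCEPT
  (0,0)=. (1,4)=. (2,1)=O (4,3)=. -> step gives (1,0)='O' but target has '.' -> reject
  (0,0)=. (1,4)=. (2,1)=O (4,3)=O -> step gives (1,0)='O' but target has '.' -> reject
  (0,0)=. (1,4)=O (2,1)=. (4,3)=. -> step gives (0,3)='O' but target has '.' -> reject
  (0,0)=. (1,4)=O (2,1)=. (4,3)=O -> step gives (0,3)='O' but target has '.' -> reject
  (0,0)=. (1,4)=O (2,1)=O (4,3)=. -> step gives (0,3)='O' but target has '.' -> reject
  (0,0)=. (1,4)=O (2,1)=O (4,3)=O -> step gives (0,3)='O' but target has '.' -> reject
  (0,0)=O (1,4)=. (2,1)=. (4,3)=. -> step gives (0,1)='O' but target has '.' -> reject
  (0,0)=O (1,4)=. (2,1)=. (4,3)=O -> step gives (0,1)='O' but target has '.' -> reject
  (0,0)=O (1,4)=. (2,1)=O (4,3)=. -> step gives (0,1)='O' but target has '.' -> reject
  (0,0)=O (1,4)=. (2,1)=O (4,3)=O -> step gives (0,1)='O' but target has '.' -> reject
  (0,0)=O (1,4)=O (2,1)=. (4,3)=. -> step gives (0,1)='O' but target has '.' -> reject
  (0,0)=O (1,4)=O (2,1)=. (4,3)=O -> step gives (0,1)='O' but target has '.' -> reject
  (0,0)=O (1,4)=O (2,1)=O (4,3)=. -> step gives (0,1)='O' but target has '.' -> reject
  (0,0)=O (1,4)=O (2,1)=O (4,3)=O -> step gives (0,1)='O' but target has '.' -> reject
Unique solution: (0,0)=dead, (1,4)=dead, (2,1)=dead, (4,3)=live.
Check: live-neighbor counts of every cell in the completed generation 0:
11221
24421
03353
13342
01333
Applying B3/S23 to generation 0 with these counts gives:
..O..
...O.
.OO.O
.OO.O
..OOO
which matches the target exactly.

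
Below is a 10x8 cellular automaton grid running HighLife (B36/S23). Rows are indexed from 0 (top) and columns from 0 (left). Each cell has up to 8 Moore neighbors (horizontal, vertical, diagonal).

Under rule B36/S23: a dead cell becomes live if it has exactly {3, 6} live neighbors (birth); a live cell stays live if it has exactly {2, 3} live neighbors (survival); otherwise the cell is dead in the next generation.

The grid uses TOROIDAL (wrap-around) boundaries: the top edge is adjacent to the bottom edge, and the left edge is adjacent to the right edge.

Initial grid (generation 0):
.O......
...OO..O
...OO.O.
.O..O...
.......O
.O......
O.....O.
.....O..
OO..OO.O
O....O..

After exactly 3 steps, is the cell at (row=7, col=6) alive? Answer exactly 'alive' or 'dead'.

Answer: alive

Derivation:
Simulating step by step:
Generation 0 (given above): 21 live cells
Generation 1: 25 live cells
O...O...
..OOOO..
..O.....
...OOO..
O.......
O......O
........
.O..OO..
OO..OO.O
....OOOO
Generation 2: 27 live cells
.....O.O
.OO.OO..
..OOO...
...OO...
O...O..O
O......O
O.......
.O..OOO.
.O.O..OO
.O.O....
Generation 3: 32 live cells
OO.O.OO.
.OO..OO.
.O......
..O..O..
O..OO..O
.O......
OO...OO.
.OO.OOO.
.O.O..OO
....O..O

Cell (7,6) at generation 3: 1 -> alive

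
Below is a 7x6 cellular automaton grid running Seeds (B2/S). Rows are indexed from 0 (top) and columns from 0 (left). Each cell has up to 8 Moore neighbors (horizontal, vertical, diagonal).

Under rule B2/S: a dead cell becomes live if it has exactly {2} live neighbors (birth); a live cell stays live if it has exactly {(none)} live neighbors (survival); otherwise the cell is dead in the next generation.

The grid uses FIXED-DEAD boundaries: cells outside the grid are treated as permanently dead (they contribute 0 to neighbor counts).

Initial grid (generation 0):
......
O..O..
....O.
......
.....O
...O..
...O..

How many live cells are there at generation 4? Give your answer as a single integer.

Answer: 4

Derivation:
Simulating step by step:
Generation 0 (given above): 6 live cells
Generation 1: 8 live cells
......
....O.
...O..
....OO
....O.
..O...
..O.O.
Generation 2: 5 live cells
......
...O..
......
......
......
.O..OO
.O....
Generation 3: 8 live cells
......
......
......
......
....OO
O.O...
O.O.OO
Generation 4: 4 live cells
......
......
......
....OO
.O.O..
......
......
Population at generation 4: 4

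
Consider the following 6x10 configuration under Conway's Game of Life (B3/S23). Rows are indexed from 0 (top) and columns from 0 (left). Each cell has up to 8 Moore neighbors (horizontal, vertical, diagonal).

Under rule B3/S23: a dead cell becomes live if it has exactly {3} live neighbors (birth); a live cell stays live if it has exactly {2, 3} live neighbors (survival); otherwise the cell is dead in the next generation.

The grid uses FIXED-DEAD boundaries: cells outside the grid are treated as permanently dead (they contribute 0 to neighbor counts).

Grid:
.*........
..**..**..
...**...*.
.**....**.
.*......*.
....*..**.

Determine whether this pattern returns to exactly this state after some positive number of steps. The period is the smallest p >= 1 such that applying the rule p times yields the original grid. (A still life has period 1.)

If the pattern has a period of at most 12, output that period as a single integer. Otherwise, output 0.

Simulating and comparing each generation to the original:
Gen 0 (original, given above): 17 live cells
Gen 1: 20 live cells, differs from original
Gen 2: 19 live cells, differs from original
Gen 3: 17 live cells, differs from original
Gen 4: 11 live cells, differs from original
Gen 5: 14 live cells, differs from original
Gen 6: 11 live cells, differs from original
Gen 7: 9 live cells, differs from original
Gen 8: 12 live cells, differs from original
Gen 9: 10 live cells, differs from original
Gen 10: 10 live cells, differs from original
Gen 11: 8 live cells, differs from original
Gen 12: 8 live cells, differs from original
No period found within 12 steps.

Answer: 0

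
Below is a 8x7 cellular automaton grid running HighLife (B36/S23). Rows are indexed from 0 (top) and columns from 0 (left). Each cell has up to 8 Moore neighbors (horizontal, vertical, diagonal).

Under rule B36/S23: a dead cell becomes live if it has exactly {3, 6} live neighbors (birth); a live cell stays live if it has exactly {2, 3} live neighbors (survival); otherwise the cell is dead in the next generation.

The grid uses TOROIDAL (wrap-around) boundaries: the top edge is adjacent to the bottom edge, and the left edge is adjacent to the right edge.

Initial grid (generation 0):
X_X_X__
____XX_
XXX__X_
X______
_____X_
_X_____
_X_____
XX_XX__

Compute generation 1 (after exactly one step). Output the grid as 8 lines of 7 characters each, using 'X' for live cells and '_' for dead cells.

Simulating step by step:
Generation 0 (given above): 17 live cells
Generation 1: 16 live cells
(generation 1 grid is the final answer)

Answer: X_X___X
X_X_XX_
XX__XX_
X______
_______
_______
_X_____
X__XX__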